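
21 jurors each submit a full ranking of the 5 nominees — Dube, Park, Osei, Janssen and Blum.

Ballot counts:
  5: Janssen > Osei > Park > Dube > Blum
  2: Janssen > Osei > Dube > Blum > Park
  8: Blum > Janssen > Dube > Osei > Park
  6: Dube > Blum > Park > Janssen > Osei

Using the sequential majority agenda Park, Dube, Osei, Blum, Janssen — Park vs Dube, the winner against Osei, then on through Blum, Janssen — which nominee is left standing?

Janssen

Round 1: Park vs Dube — 5–16, Dube advances.
Round 2: Dube vs Osei — 14–7, Dube advances.
Round 3: Dube vs Blum — 13–8, Dube advances.
Round 4: Dube vs Janssen — 6–15, Janssen advances.
The agenda winner is Janssen.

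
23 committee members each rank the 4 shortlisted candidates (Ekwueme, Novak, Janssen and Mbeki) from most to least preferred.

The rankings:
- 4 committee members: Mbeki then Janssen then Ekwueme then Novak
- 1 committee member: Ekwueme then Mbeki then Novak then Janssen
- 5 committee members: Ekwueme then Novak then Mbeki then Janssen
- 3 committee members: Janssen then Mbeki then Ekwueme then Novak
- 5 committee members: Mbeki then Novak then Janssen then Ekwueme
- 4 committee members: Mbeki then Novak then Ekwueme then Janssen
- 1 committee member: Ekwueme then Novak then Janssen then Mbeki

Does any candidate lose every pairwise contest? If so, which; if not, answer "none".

none

Head-to-head results (23 committee members):
Ekwueme vs Novak: Ekwueme, 14–9.
Ekwueme vs Janssen: 1+5+4+1 = 11 for Ekwueme, 12 for Janssen — Janssen by 12–11.
Ekwueme vs Mbeki: Ekwueme preferred on 1+5+1 = 7 ballots; Mbeki wins 16–7.
Novak vs Janssen: Novak preferred on 1+5+5+4+1 = 16 ballots; Novak wins 16–7.
Novak–Mbeki: Mbeki 17–6.
Janssen–Mbeki: Mbeki 19–4.
No candidate is winless: Ekwueme beats Novak; Novak beats Janssen; Janssen beats Ekwueme; Mbeki beats Ekwueme. There is no Condorcet loser.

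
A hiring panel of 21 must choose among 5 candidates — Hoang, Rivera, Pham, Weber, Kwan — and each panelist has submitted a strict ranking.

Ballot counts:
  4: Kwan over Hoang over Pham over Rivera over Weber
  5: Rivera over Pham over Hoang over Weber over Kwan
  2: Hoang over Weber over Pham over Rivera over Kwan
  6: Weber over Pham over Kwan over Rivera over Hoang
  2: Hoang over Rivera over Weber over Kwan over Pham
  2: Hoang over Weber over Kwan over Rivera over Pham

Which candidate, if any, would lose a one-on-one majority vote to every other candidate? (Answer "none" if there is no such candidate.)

none

Pairwise majorities:
Hoang vs Rivera: 4+2+2+2 = 10 for Hoang, 11 for Rivera — Rivera by 11–10.
Hoang–Pham: Pham 11–10.
Hoang–Weber: Hoang 15–6.
Hoang vs Kwan: 11 to 10, Hoang.
Rivera–Pham: Pham 12–9.
Rivera vs Weber: Rivera, 11–10.
Rivera vs Kwan: 5+2+2 = 9 for Rivera, 12 for Kwan — Kwan by 12–9.
Pham vs Weber: Pham is ranked higher on 4+5 = 9 ballots, Weber on 12. Weber wins 12–9.
Pham vs Kwan: Pham, 13–8.
Weber vs Kwan: Weber preferred on 5+2+6+2+2 = 17 ballots; Weber wins 17–4.
Each candidate has at least one pairwise win (Hoang beats Weber; Rivera beats Hoang; Pham beats Hoang; Weber beats Pham; Kwan beats Rivera) — no Condorcet loser.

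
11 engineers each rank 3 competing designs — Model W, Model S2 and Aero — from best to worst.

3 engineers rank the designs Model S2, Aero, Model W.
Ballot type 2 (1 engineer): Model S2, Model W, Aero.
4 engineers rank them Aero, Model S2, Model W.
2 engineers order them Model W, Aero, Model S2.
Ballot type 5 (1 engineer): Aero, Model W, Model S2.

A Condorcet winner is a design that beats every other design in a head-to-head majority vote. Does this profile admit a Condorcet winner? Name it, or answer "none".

Head-to-head results (11 engineers):
Model W–Model S2: Model S2 8–3.
Model W vs Aero: Aero, 8–3.
Model S2 vs Aero: 3+1 = 4 for Model S2, 7 for Aero — Aero by 7–4.
Only Aero has no losses; Aero is the Condorcet winner.

Aero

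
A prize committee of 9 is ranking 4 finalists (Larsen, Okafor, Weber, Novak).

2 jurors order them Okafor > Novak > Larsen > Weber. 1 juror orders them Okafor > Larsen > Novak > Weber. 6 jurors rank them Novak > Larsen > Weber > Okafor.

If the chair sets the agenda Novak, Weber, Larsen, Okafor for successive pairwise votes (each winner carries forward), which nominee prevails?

Round 1: Novak vs Weber — 9–0, Novak advances.
Round 2: Novak vs Larsen — 8–1, Novak advances.
Round 3: Novak vs Okafor — 6–3, Novak advances.
Novak survives the agenda.

Novak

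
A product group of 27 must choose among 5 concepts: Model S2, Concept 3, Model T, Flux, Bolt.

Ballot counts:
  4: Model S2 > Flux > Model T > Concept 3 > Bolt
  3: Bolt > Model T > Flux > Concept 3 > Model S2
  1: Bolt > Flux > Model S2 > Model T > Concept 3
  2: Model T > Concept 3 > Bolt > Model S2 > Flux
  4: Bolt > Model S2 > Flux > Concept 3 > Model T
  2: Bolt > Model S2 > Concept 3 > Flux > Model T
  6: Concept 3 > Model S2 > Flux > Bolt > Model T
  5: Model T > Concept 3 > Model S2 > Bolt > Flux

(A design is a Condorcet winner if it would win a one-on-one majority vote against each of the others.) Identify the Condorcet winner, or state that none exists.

none

Check each pair by majority over 27 ballots:
Model S2–Concept 3: Concept 3 16–11.
Model S2 vs Model T: Model S2, 17–10.
Model S2 vs Flux: Model S2, 23–4.
Model S2–Bolt: Model S2 15–12.
Concept 3 vs Model T: Model T wins 15–12.
Concept 3–Flux: Concept 3 15–12.
Concept 3 vs Bolt: Concept 3, 17–10.
Model T vs Flux: Flux wins 17–10.
Model T vs Bolt: Bolt, 16–11.
Flux vs Bolt: Bolt wins 17–10.
No design is unbeaten: Model S2 loses to Concept 3; Concept 3 loses to Model T; Model T loses to Model S2; Flux loses to Model S2; Bolt loses to Model S2. In particular Model S2 beats Model T beats Concept 3 beats Model S2 is a majority cycle — no Condorcet winner exists.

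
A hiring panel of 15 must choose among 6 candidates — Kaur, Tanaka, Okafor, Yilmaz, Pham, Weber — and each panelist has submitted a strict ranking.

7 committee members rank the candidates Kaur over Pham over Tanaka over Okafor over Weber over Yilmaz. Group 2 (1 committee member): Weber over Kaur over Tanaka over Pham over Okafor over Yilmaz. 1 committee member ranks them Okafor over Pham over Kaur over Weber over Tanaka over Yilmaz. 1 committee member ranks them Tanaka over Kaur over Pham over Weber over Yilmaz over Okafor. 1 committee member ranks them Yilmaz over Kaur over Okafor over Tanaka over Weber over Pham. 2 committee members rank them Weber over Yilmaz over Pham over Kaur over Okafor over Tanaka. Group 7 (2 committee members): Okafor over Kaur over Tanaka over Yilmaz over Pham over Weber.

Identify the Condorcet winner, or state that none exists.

Check each pair by majority over 15 ballots:
Kaur vs Tanaka: Kaur, 14–1.
Kaur vs Okafor: Kaur wins 12–3.
Kaur vs Yilmaz: Kaur, 12–3.
Kaur–Pham: Kaur 12–3.
Kaur–Weber: Kaur 12–3.
Tanaka vs Okafor: Tanaka wins 9–6.
Tanaka vs Yilmaz: Tanaka wins 12–3.
Tanaka–Pham: Pham 10–5.
Tanaka vs Weber: Tanaka, 11–4.
Okafor–Yilmaz: Okafor 11–4.
Okafor vs Pham: Pham, 11–4.
Okafor–Weber: Okafor 11–4.
Yilmaz vs Pham: Pham wins 10–5.
Yilmaz–Weber: Weber 12–3.
Pham vs Weber: Pham wins 11–4.
Kaur wins every pairwise contest, so Kaur is the Condorcet winner.

Kaur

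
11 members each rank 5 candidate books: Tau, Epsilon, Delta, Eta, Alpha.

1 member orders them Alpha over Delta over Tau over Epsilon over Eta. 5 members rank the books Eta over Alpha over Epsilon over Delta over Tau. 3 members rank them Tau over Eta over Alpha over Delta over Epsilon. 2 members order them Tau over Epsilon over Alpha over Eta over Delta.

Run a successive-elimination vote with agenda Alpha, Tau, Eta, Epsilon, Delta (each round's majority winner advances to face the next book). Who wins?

Eta

Round 1: Alpha vs Tau — 6–5, Alpha advances.
Round 2: Alpha vs Eta — 3–8, Eta advances.
Round 3: Eta vs Epsilon — 8–3, Eta advances.
Round 4: Eta vs Delta — 10–1, Eta advances.
The agenda winner is Eta.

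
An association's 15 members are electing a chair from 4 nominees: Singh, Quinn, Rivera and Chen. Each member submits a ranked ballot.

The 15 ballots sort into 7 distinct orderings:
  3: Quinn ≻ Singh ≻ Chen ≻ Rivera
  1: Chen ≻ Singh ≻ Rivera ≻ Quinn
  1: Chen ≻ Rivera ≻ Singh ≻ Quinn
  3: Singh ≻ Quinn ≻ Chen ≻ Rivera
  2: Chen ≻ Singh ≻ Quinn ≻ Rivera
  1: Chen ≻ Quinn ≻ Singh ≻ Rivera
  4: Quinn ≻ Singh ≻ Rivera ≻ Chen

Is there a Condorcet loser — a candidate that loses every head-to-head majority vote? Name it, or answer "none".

Rivera

Head-to-head results (15 voters):
Singh vs Quinn: 1+1+3+2 = 7 for Singh, 8 for Quinn — Quinn by 8–7.
Singh vs Rivera: Singh, 14–1.
Singh vs Chen: Singh, 10–5.
Quinn vs Rivera: 13 to 2, Quinn.
Quinn–Chen: Quinn 10–5.
Rivera vs Chen: Chen wins 11–4.
Only Rivera has no wins; Rivera is the Condorcet loser.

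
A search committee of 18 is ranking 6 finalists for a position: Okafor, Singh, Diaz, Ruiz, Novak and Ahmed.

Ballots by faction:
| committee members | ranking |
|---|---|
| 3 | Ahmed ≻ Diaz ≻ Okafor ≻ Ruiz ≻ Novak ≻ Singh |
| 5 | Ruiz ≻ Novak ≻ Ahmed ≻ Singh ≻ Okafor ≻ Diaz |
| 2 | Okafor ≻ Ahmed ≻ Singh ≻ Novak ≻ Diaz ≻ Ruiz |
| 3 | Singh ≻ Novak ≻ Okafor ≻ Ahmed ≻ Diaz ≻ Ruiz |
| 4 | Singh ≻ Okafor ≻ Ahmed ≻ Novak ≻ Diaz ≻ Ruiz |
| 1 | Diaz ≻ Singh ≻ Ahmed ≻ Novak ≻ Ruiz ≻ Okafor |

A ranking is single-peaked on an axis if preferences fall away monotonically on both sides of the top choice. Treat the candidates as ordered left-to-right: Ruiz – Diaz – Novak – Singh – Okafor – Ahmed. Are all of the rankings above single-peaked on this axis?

Axis positions: Ruiz=1, Diaz=2, Novak=3, Singh=4, Okafor=5, Ahmed=6.
Faction 1: ranking walks positions 6-2-5-1-3-4; Diaz is ranked above Okafor even though Okafor lies between Diaz and the peak Ahmed on the axis — preferences dip and rise again. Not single-peaked.
Faction 2: ranking walks positions 1-3-6-4-5-2; Novak is ranked above Diaz even though Diaz lies between Novak and the peak Ruiz on the axis — preferences dip and rise again. Not single-peaked.
Faction 3 (peak Okafor at position 5): ranking walks positions 5-6-4-3-2-1, expanding outward from the peak — single-peaked.
Faction 4 (peak Singh at position 4): ranking walks positions 4-3-5-6-2-1, expanding outward from the peak — single-peaked.
Faction 5 (peak Singh at position 4): ranking walks positions 4-5-6-3-2-1, expanding outward from the peak — single-peaked.
Faction 6: ranking walks positions 2-4-6-3-1-5; Singh is ranked above Novak even though Novak lies between Singh and the peak Diaz on the axis — preferences dip and rise again. Not single-peaked.
Faction 1 violates single-peakedness, so the profile is not single-peaked on this axis.

no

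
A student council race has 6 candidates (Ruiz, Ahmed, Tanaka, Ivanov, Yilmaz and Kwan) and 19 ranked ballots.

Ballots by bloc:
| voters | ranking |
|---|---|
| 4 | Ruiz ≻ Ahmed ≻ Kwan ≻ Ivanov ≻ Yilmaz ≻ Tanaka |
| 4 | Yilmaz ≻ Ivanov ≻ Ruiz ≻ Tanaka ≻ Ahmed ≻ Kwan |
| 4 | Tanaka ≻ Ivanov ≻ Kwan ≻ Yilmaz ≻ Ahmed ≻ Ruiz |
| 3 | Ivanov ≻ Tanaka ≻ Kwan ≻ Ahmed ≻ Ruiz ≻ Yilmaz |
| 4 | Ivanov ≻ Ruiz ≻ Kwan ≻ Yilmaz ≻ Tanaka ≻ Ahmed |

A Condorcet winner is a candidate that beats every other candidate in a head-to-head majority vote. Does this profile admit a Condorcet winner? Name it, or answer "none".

Pairwise majorities:
Ruiz vs Ahmed: Ruiz preferred on 4+4+4 = 12 ballots; Ruiz wins 12–7.
Ruiz vs Tanaka: Ruiz preferred on 4+4+4 = 12 ballots; Ruiz wins 12–7.
Ruiz vs Ivanov: Ruiz is ranked higher on 4 ballots, Ivanov on 15. Ivanov wins 15–4.
Ruiz vs Yilmaz: Ruiz is ranked higher on 4+3+4 = 11 ballots, Yilmaz on 8. Ruiz wins 11–8.
Ruiz vs Kwan: Ruiz is ranked higher on 4+4+4 = 12 ballots, Kwan on 7. Ruiz wins 12–7.
Ahmed vs Tanaka: Ahmed is ranked higher on 4 ballots, Tanaka on 15. Tanaka wins 15–4.
Ahmed vs Ivanov: 4 for Ahmed, 15 for Ivanov — Ivanov by 15–4.
Ahmed vs Yilmaz: 7 to 12, Yilmaz.
Ahmed vs Kwan: Ahmed preferred on 4+4 = 8 ballots; Kwan wins 11–8.
Tanaka vs Ivanov: 4 to 15, Ivanov.
Tanaka vs Yilmaz: Tanaka is ranked higher on 4+3 = 7 ballots, Yilmaz on 12. Yilmaz wins 12–7.
Tanaka vs Kwan: 4+4+3 = 11 for Tanaka, 8 for Kwan — Tanaka by 11–8.
Ivanov vs Yilmaz: 15 to 4, Ivanov.
Ivanov vs Kwan: Ivanov is ranked higher on 4+4+3+4 = 15 ballots, Kwan on 4. Ivanov wins 15–4.
Yilmaz vs Kwan: Yilmaz is ranked higher on 4 ballots, Kwan on 15. Kwan wins 15–4.
Only Ivanov has no losses; Ivanov is the Condorcet winner.

Ivanov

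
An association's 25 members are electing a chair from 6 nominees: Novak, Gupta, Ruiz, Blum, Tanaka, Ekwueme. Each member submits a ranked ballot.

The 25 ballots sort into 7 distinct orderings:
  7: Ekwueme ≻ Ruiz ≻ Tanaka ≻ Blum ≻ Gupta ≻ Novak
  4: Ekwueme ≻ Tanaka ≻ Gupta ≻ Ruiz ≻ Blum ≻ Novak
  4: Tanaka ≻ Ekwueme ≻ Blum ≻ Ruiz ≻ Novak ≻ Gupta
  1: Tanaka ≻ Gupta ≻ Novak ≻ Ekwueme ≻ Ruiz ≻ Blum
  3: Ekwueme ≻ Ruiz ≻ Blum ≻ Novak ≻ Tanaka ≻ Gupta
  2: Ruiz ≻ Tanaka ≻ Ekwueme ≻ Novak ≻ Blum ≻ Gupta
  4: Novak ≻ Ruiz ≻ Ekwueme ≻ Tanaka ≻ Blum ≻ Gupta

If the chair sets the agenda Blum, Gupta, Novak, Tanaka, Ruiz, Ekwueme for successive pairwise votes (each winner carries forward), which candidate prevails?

Round 1: Blum vs Gupta — 20–5, Blum advances.
Round 2: Blum vs Novak — 18–7, Blum advances.
Round 3: Blum vs Tanaka — 3–22, Tanaka advances.
Round 4: Tanaka vs Ruiz — 9–16, Ruiz advances.
Round 5: Ruiz vs Ekwueme — 6–19, Ekwueme advances.
Ekwueme survives the agenda.

Ekwueme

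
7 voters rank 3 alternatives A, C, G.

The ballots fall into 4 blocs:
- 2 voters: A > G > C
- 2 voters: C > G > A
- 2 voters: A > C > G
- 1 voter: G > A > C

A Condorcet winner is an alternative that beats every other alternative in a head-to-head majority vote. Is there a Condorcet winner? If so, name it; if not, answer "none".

Head-to-head results (7 voters):
A vs C: A wins 5–2.
A vs G: A wins 4–3.
C–G: C 4–3.
Only A has no losses; A is the Condorcet winner.

A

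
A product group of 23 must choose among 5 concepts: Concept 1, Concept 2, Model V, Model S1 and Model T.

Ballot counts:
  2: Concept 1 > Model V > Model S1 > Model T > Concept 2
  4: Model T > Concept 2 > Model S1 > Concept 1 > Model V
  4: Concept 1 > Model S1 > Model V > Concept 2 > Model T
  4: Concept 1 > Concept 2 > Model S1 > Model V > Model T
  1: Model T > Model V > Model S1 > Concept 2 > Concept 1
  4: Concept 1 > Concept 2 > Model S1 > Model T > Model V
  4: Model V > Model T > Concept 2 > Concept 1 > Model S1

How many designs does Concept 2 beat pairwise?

3

Concept 2 against each rival (23 engineers):
Concept 2 vs Concept 1: 9 to 14, Concept 1.
Concept 2 vs Model V: 4+4+4 = 12 for Concept 2, 11 for Model V — Concept 2 by 12–11.
Concept 2 vs Model S1: Concept 2, 16–7.
Concept 2 vs Model T: Concept 2 is ranked higher on 4+4+4 = 12 ballots, Model T on 11. Concept 2 wins 12–11.
Concept 2 beats Model V, Model S1, Model T; loses to Concept 1 — 3 pairwise wins.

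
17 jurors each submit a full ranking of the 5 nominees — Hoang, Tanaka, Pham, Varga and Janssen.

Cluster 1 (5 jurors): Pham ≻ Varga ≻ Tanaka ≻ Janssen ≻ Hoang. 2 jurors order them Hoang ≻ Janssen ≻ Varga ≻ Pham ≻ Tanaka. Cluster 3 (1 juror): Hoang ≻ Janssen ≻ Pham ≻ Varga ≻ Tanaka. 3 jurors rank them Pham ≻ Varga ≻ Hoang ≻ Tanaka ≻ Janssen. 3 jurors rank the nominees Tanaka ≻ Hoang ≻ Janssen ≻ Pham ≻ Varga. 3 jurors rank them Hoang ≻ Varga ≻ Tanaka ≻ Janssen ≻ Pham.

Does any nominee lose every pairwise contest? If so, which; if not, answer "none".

none

Pairwise majorities:
Hoang vs Tanaka: Hoang wins 9–8.
Hoang–Pham: Hoang 9–8.
Hoang–Varga: Hoang 9–8.
Hoang vs Janssen: Hoang is ranked higher on 2+1+3+3+3 = 12 ballots, Janssen on 5. Hoang wins 12–5.
Tanaka–Pham: Pham 11–6.
Tanaka vs Varga: Varga, 14–3.
Tanaka vs Janssen: Tanaka is ranked higher on 5+3+3+3 = 14 ballots, Janssen on 3. Tanaka wins 14–3.
Pham vs Varga: Pham is ranked higher on 5+1+3+3 = 12 ballots, Varga on 5. Pham wins 12–5.
Pham vs Janssen: 5+3 = 8 for Pham, 9 for Janssen — Janssen by 9–8.
Varga vs Janssen: Varga, 11–6.
No nominee is winless: Hoang beats Tanaka; Tanaka beats Janssen; Pham beats Tanaka; Varga beats Tanaka; Janssen beats Pham. There is no Condorcet loser.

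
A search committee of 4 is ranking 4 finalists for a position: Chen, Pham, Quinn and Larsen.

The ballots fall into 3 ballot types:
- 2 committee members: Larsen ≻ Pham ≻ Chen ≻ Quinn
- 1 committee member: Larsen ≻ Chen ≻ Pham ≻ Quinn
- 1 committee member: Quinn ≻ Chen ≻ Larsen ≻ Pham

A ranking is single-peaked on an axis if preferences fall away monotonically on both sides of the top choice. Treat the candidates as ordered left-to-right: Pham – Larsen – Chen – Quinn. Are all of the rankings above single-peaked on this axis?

yes

Axis positions: Pham=1, Larsen=2, Chen=3, Quinn=4.
Ballot type 1 (peak Larsen at position 2): ranking walks positions 2-1-3-4, expanding outward from the peak — single-peaked.
Ballot type 2 (peak Larsen at position 2): ranking walks positions 2-3-1-4, expanding outward from the peak — single-peaked.
Ballot type 3 (peak Quinn at position 4): ranking walks positions 4-3-2-1, expanding outward from the peak — single-peaked.
Every ranking is single-peaked on this axis.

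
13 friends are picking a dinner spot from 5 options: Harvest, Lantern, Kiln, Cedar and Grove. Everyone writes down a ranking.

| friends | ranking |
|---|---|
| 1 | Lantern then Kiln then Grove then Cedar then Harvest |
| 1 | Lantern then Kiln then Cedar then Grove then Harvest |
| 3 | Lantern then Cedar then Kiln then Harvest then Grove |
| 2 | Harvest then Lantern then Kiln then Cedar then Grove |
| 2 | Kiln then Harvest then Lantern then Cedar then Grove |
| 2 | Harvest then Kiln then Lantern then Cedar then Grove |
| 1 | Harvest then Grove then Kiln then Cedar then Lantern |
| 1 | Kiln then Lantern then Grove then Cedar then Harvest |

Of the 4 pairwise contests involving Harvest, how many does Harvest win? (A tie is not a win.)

3

Harvest against each rival (13 friends):
Harvest vs Lantern: 7 to 6, Harvest.
Harvest–Kiln: Kiln 8–5.
Harvest vs Cedar: Harvest, 7–6.
Harvest vs Grove: 3+2+2+2+1 = 10 for Harvest, 3 for Grove — Harvest by 10–3.
Harvest beats Lantern, Cedar, Grove; loses to Kiln — 3 pairwise wins.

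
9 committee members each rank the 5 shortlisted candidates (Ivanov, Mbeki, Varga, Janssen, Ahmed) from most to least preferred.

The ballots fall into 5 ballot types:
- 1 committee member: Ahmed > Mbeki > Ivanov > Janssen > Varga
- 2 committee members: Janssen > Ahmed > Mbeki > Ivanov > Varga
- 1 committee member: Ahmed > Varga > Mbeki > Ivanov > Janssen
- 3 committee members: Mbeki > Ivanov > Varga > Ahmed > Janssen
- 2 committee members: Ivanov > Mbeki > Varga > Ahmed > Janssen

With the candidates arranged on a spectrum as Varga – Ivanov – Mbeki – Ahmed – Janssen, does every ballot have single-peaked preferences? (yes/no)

no

Axis positions: Varga=1, Ivanov=2, Mbeki=3, Ahmed=4, Janssen=5.
Ballot type 1 (peak Ahmed at position 4): ranking walks positions 4-3-2-5-1, expanding outward from the peak — single-peaked.
Ballot type 2 (peak Janssen at position 5): ranking walks positions 5-4-3-2-1, expanding outward from the peak — single-peaked.
Ballot type 3: ranking walks positions 4-1-3-2-5; Varga is ranked above Mbeki even though Mbeki lies between Varga and the peak Ahmed on the axis — preferences dip and rise again. Not single-peaked.
Ballot type 4 (peak Mbeki at position 3): ranking walks positions 3-2-1-4-5, expanding outward from the peak — single-peaked.
Ballot type 5 (peak Ivanov at position 2): ranking walks positions 2-3-1-4-5, expanding outward from the peak — single-peaked.
Ballot type 3 violates single-peakedness, so the profile is not single-peaked on this axis.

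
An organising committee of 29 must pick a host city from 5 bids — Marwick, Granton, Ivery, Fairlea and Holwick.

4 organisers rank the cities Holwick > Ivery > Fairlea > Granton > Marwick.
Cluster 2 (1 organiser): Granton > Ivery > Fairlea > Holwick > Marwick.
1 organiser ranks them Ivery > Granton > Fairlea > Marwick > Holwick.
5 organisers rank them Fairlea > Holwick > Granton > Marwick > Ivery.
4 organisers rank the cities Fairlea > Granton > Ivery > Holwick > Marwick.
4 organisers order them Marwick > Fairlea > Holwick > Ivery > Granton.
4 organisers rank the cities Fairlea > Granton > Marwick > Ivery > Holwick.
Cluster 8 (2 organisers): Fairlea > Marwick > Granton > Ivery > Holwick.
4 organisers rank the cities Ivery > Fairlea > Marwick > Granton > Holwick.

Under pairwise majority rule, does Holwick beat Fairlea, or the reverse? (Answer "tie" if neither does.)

Fairlea

Ballots ranking Holwick above Fairlea: 4.
Ballots ranking Fairlea above Holwick: 29 − 4 = 25.
Fairlea wins the head-to-head 25–4.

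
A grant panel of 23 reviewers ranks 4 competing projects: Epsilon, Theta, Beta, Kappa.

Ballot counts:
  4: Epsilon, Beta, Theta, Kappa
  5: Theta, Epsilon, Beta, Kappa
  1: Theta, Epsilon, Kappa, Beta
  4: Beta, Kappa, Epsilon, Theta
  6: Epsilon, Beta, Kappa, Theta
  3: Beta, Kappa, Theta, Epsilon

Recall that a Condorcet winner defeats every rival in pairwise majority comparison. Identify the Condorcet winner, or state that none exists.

Epsilon

Pairwise majorities:
Epsilon–Theta: Epsilon 14–9.
Epsilon–Beta: Epsilon 16–7.
Epsilon–Kappa: Epsilon 16–7.
Theta vs Beta: Beta wins 17–6.
Theta vs Kappa: Kappa wins 13–10.
Beta vs Kappa: Beta, 22–1.
Epsilon defeats every rival head-to-head and is the Condorcet winner.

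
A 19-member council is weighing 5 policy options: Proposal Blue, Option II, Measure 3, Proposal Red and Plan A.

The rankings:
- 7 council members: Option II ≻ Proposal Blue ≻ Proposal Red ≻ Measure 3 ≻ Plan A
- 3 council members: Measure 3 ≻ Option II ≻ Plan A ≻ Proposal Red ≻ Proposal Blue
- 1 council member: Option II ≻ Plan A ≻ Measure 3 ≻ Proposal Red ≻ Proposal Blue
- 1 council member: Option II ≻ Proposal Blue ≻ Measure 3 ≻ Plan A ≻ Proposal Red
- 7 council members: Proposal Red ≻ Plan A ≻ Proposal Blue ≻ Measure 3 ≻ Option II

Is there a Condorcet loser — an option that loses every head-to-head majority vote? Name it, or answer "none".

Pairwise majorities:
Proposal Blue vs Option II: Proposal Blue is ranked higher on 7 ballots, Option II on 12. Option II wins 12–7.
Proposal Blue vs Measure 3: Proposal Blue, 15–4.
Proposal Blue vs Proposal Red: Proposal Blue is ranked higher on 7+1 = 8 ballots, Proposal Red on 11. Proposal Red wins 11–8.
Proposal Blue vs Plan A: Plan A wins 11–8.
Option II vs Measure 3: Measure 3, 10–9.
Option II vs Proposal Red: Option II preferred on 7+3+1+1 = 12 ballots; Option II wins 12–7.
Option II vs Plan A: Option II wins 12–7.
Measure 3 vs Proposal Red: Proposal Red, 14–5.
Measure 3 vs Plan A: Measure 3, 11–8.
Proposal Red vs Plan A: 7+7 = 14 for Proposal Red, 5 for Plan A — Proposal Red by 14–5.
Each option has at least one pairwise win (Proposal Blue beats Measure 3; Option II beats Proposal Blue; Measure 3 beats Option II; Proposal Red beats Proposal Blue; Plan A beats Proposal Blue) — no Condorcet loser.

none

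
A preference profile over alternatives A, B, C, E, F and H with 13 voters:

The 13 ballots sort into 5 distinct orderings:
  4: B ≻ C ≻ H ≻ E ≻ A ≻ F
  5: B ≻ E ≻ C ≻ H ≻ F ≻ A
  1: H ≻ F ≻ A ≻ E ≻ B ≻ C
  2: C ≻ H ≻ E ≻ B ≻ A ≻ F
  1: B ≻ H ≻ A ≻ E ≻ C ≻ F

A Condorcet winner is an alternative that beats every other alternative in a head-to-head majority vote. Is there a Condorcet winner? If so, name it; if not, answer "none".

Head-to-head results (13 voters):
A vs B: 1 for A, 12 for B — B by 12–1.
A vs C: 2 to 11, C.
A vs E: 1+1 = 2 for A, 11 for E — E by 11–2.
A vs F: 4+2+1 = 7 for A, 6 for F — A by 7–6.
A vs H: A is ranked higher on 0 ballots, H on 13. H wins 13–0.
B vs C: B preferred on 4+5+1+1 = 11 ballots; B wins 11–2.
B vs E: 10 to 3, B.
B vs F: B preferred on 4+5+2+1 = 12 ballots; B wins 12–1.
B vs H: 4+5+1 = 10 for B, 3 for H — B by 10–3.
C vs E: C preferred on 4+2 = 6 ballots; E wins 7–6.
C vs F: C is ranked higher on 4+5+2+1 = 12 ballots, F on 1. C wins 12–1.
C vs H: C is ranked higher on 4+5+2 = 11 ballots, H on 2. C wins 11–2.
E vs F: E preferred on 4+5+2+1 = 12 ballots; E wins 12–1.
E vs H: E is ranked higher on 5 ballots, H on 8. H wins 8–5.
F vs H: F preferred on 0 ballots; H wins 13–0.
B beats each of A, C, E, F, H — B is the Condorcet winner.

B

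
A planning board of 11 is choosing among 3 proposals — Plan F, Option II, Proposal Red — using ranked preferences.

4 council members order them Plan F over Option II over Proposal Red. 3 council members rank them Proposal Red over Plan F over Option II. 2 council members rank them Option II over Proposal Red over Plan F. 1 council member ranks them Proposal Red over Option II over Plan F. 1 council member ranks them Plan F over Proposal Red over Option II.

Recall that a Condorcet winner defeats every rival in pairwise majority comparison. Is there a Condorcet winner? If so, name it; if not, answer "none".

none

Head-to-head results (11 council members):
Plan F–Option II: Plan F 8–3.
Plan F vs Proposal Red: 4+1 = 5 for Plan F, 6 for Proposal Red — Proposal Red by 6–5.
Option II vs Proposal Red: 6 to 5, Option II.
Every option loses at least once (Plan F loses to Proposal Red; Option II loses to Plan F; Proposal Red loses to Option II). The majority relation contains the cycle Plan F → Option II → Proposal Red → Plan F, so there is no Condorcet winner.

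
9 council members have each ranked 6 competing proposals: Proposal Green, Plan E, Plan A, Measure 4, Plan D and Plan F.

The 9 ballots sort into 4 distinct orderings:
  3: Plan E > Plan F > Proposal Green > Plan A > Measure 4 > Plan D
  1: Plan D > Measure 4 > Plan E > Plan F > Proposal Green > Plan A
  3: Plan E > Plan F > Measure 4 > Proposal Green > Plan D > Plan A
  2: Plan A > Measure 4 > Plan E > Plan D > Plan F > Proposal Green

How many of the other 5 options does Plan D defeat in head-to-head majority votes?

0

Plan D against each rival (9 council members):
Plan D vs Proposal Green: Proposal Green, 6–3.
Plan D vs Plan E: Plan D preferred on 1 ballot; Plan E wins 8–1.
Plan D vs Plan A: 1+3 = 4 for Plan D, 5 for Plan A — Plan A by 5–4.
Plan D vs Measure 4: 1 for Plan D, 8 for Measure 4 — Measure 4 by 8–1.
Plan D vs Plan F: Plan F, 6–3.
Plan D beats no one; loses to Proposal Green, Plan E, Plan A, Measure 4, Plan F — 0 pairwise wins.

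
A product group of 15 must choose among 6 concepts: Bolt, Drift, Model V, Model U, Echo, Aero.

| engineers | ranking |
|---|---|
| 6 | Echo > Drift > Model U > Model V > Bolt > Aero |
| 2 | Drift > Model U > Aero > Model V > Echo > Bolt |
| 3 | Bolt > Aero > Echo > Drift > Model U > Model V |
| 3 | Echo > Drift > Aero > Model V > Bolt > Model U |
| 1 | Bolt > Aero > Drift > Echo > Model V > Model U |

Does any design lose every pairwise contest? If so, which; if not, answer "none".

Head-to-head results (15 engineers):
Bolt vs Drift: 3+1 = 4 for Bolt, 11 for Drift — Drift by 11–4.
Bolt vs Model V: Model V, 11–4.
Bolt vs Model U: 7 to 8, Model U.
Bolt vs Echo: Echo, 11–4.
Bolt vs Aero: Bolt is ranked higher on 6+3+1 = 10 ballots, Aero on 5. Bolt wins 10–5.
Drift vs Model V: 6+2+3+3+1 = 15 for Drift, 0 for Model V — Drift by 15–0.
Drift vs Model U: 6+2+3+3+1 = 15 for Drift, 0 for Model U — Drift by 15–0.
Drift–Echo: Echo 12–3.
Drift vs Aero: Drift preferred on 6+2+3 = 11 ballots; Drift wins 11–4.
Model V vs Model U: Model V preferred on 3+1 = 4 ballots; Model U wins 11–4.
Model V vs Echo: 2 to 13, Echo.
Model V vs Aero: Model V is ranked higher on 6 ballots, Aero on 9. Aero wins 9–6.
Model U vs Echo: 2 to 13, Echo.
Model U–Aero: Model U 8–7.
Echo vs Aero: Echo wins 9–6.
Each design has at least one pairwise win (Bolt beats Aero; Drift beats Bolt; Model V beats Bolt; Model U beats Bolt; Echo beats Bolt; Aero beats Model V) — no Condorcet loser.

none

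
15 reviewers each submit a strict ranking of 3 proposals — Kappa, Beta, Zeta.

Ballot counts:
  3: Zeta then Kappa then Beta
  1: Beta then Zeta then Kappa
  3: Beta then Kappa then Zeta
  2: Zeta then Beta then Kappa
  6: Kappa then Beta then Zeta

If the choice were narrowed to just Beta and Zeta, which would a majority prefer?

Ballots ranking Beta above Zeta: 1 + 3 + 6 = 10.
Ballots ranking Zeta above Beta: 15 − 10 = 5.
Beta wins the head-to-head 10–5.

Beta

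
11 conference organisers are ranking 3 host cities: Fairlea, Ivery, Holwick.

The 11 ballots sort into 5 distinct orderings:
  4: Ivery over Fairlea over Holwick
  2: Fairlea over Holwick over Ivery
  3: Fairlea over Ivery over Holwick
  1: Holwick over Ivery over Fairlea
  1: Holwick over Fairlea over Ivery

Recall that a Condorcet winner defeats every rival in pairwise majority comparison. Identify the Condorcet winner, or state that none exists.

Pairwise majorities:
Fairlea vs Ivery: 2+3+1 = 6 for Fairlea, 5 for Ivery — Fairlea by 6–5.
Fairlea vs Holwick: Fairlea is ranked higher on 4+2+3 = 9 ballots, Holwick on 2. Fairlea wins 9–2.
Ivery vs Holwick: 7 to 4, Ivery.
Fairlea defeats every rival head-to-head and is the Condorcet winner.

Fairlea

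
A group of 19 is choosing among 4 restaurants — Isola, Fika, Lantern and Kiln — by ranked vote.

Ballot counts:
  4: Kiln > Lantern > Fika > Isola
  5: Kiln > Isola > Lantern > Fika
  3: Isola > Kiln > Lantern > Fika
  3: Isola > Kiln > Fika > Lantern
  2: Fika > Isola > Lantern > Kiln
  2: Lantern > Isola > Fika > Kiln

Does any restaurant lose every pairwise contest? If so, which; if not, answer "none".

Head-to-head results (19 friends):
Isola vs Fika: Isola preferred on 5+3+3+2 = 13 ballots; Isola wins 13–6.
Isola–Lantern: Isola 13–6.
Isola vs Kiln: Isola, 10–9.
Fika–Lantern: Lantern 14–5.
Fika vs Kiln: Kiln wins 15–4.
Lantern vs Kiln: Kiln wins 15–4.
Only Fika has no wins; Fika is the Condorcet loser.

Fika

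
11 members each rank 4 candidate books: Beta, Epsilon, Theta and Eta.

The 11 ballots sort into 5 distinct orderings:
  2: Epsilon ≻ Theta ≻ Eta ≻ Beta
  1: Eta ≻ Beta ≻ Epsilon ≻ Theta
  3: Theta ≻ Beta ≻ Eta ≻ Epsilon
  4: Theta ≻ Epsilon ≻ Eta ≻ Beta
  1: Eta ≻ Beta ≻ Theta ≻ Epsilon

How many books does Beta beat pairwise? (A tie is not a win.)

0

Beta against each rival (11 members):
Beta vs Epsilon: 1+3+1 = 5 for Beta, 6 for Epsilon — Epsilon by 6–5.
Beta vs Theta: Theta wins 9–2.
Beta vs Eta: 3 to 8, Eta.
Beta beats no one; loses to Epsilon, Theta, Eta — 0 pairwise wins.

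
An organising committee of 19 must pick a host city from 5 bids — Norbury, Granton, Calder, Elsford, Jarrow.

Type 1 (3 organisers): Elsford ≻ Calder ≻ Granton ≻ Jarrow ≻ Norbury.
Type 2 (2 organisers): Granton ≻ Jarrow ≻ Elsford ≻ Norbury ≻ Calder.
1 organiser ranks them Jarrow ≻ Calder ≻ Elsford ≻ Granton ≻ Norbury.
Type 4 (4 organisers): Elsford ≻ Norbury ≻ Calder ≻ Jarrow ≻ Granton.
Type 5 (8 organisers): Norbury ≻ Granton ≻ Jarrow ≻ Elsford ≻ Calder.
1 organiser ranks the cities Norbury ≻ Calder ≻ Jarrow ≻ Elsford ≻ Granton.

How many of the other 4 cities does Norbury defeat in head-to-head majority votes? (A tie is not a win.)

3

Norbury against each rival (19 organisers):
Norbury vs Granton: Norbury, 13–6.
Norbury–Calder: Norbury 15–4.
Norbury vs Elsford: Elsford, 10–9.
Norbury–Jarrow: Norbury 13–6.
Norbury beats Granton, Calder, Jarrow; loses to Elsford — 3 pairwise wins.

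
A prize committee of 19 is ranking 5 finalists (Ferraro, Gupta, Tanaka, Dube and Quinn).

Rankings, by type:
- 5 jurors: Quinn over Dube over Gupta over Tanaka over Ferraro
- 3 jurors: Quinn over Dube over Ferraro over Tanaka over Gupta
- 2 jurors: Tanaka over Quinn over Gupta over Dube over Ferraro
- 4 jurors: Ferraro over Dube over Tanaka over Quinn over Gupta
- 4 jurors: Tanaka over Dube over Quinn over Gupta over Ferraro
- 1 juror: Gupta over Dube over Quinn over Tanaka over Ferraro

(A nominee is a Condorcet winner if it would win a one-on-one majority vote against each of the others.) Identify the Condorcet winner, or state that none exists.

Head-to-head results (19 jurors):
Ferraro vs Gupta: 3+4 = 7 for Ferraro, 12 for Gupta — Gupta by 12–7.
Ferraro vs Tanaka: 7 to 12, Tanaka.
Ferraro vs Dube: 4 to 15, Dube.
Ferraro vs Quinn: 4 for Ferraro, 15 for Quinn — Quinn by 15–4.
Gupta vs Tanaka: 5+1 = 6 for Gupta, 13 for Tanaka — Tanaka by 13–6.
Gupta vs Dube: 3 to 16, Dube.
Gupta vs Quinn: 1 for Gupta, 18 for Quinn — Quinn by 18–1.
Tanaka vs Dube: Tanaka preferred on 2+4 = 6 ballots; Dube wins 13–6.
Tanaka vs Quinn: Tanaka preferred on 2+4+4 = 10 ballots; Tanaka wins 10–9.
Dube vs Quinn: 9 to 10, Quinn.
Every nominee loses at least once (Ferraro loses to Gupta; Gupta loses to Tanaka; Tanaka loses to Dube; Dube loses to Quinn; Quinn loses to Tanaka). The majority relation contains the cycle Tanaka beats Quinn beats Dube beats Tanaka, so there is no Condorcet winner.

none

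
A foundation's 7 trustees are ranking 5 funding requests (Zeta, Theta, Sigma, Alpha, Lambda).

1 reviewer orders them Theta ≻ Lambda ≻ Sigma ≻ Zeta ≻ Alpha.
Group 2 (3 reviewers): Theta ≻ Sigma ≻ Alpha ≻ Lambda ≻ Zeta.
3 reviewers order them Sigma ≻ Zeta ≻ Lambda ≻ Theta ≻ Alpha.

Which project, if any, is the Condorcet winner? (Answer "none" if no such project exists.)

Pairwise majorities:
Zeta vs Theta: Theta wins 4–3.
Zeta vs Sigma: Zeta is ranked higher on 0 ballots, Sigma on 7. Sigma wins 7–0.
Zeta vs Alpha: Zeta wins 4–3.
Zeta–Lambda: Lambda 4–3.
Theta–Sigma: Theta 4–3.
Theta vs Alpha: Theta wins 7–0.
Theta–Lambda: Theta 4–3.
Sigma–Alpha: Sigma 7–0.
Sigma vs Lambda: Sigma is ranked higher on 3+3 = 6 ballots, Lambda on 1. Sigma wins 6–1.
Alpha vs Lambda: 3 to 4, Lambda.
Theta wins every pairwise contest, so Theta is the Condorcet winner.

Theta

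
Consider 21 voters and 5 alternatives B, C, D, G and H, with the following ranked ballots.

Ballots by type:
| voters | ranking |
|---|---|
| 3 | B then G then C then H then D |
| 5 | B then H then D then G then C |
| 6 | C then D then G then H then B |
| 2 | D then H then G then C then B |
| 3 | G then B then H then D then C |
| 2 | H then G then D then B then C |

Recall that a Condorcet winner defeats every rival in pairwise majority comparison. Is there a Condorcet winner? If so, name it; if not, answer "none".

none

Pairwise majorities:
B–C: B 13–8.
B vs D: B wins 11–10.
B–G: G 13–8.
B–H: B 11–10.
C vs D: D, 12–9.
C vs G: G, 15–6.
C–H: H 12–9.
D–G: D 13–8.
D vs H: H, 13–8.
G vs H: G wins 12–9.
Every alternative loses at least once (B loses to G; C loses to B; D loses to B; G loses to D; H loses to B). The majority relation contains the cycle B beats D beats G beats B, so there is no Condorcet winner.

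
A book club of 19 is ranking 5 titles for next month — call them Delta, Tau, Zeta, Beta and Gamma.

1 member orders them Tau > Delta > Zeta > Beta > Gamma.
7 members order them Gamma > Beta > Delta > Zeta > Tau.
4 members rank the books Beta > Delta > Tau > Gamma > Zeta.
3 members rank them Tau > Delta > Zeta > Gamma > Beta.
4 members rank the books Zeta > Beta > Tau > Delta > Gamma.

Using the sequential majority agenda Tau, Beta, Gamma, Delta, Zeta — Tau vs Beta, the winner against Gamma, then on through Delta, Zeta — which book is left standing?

Round 1: Tau vs Beta — 4–15, Beta advances.
Round 2: Beta vs Gamma — 9–10, Gamma advances.
Round 3: Gamma vs Delta — 7–12, Delta advances.
Round 4: Delta vs Zeta — 15–4, Delta advances.
Delta survives the agenda.

Delta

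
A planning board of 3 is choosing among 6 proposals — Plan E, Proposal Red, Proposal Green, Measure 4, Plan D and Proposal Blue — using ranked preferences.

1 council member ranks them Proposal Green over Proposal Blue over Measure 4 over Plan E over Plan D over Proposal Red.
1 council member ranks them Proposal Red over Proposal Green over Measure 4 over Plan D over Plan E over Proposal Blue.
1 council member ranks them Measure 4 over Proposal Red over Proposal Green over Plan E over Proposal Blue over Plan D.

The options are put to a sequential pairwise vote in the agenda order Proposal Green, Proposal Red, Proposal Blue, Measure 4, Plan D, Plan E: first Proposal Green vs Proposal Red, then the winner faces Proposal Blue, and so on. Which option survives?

Round 1: Proposal Green vs Proposal Red — 1–2, Proposal Red advances.
Round 2: Proposal Red vs Proposal Blue — 2–1, Proposal Red advances.
Round 3: Proposal Red vs Measure 4 — 1–2, Measure 4 advances.
Round 4: Measure 4 vs Plan D — 3–0, Measure 4 advances.
Round 5: Measure 4 vs Plan E — 3–0, Measure 4 advances.
The agenda winner is Measure 4.

Measure 4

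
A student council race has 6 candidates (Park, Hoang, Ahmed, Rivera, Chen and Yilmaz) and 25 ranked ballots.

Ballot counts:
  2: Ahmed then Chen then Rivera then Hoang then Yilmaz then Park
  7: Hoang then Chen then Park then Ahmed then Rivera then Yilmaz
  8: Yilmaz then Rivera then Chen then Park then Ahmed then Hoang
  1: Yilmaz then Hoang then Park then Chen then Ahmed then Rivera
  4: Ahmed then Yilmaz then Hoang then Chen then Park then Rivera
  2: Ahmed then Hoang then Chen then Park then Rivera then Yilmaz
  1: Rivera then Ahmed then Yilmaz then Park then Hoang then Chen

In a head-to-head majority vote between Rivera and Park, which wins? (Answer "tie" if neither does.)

Ballots ranking Rivera above Park: 2 + 8 + 1 = 11.
Ballots ranking Park above Rivera: 25 − 11 = 14.
Park wins the head-to-head 14–11.

Park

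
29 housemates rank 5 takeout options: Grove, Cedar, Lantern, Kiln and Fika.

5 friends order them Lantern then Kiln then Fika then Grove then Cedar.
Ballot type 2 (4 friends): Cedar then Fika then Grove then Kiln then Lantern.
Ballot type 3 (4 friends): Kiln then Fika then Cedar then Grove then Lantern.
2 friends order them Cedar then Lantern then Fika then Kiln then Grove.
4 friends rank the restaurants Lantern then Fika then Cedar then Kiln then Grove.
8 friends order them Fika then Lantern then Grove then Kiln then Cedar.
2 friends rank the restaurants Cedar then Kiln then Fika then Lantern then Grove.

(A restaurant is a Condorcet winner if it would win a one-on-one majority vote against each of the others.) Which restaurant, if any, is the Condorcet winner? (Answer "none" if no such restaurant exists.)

Head-to-head results (29 friends):
Grove vs Cedar: Grove is ranked higher on 5+8 = 13 ballots, Cedar on 16. Cedar wins 16–13.
Grove vs Lantern: 8 to 21, Lantern.
Grove vs Kiln: 12 to 17, Kiln.
Grove vs Fika: 0 to 29, Fika.
Cedar vs Lantern: 12 to 17, Lantern.
Cedar vs Kiln: Cedar is ranked higher on 4+2+4+2 = 12 ballots, Kiln on 17. Kiln wins 17–12.
Cedar vs Fika: Cedar preferred on 4+2+2 = 8 ballots; Fika wins 21–8.
Lantern vs Kiln: Lantern wins 19–10.
Lantern vs Fika: 11 to 18, Fika.
Kiln vs Fika: Kiln preferred on 5+4+2 = 11 ballots; Fika wins 18–11.
Fika defeats every rival head-to-head and is the Condorcet winner.

Fika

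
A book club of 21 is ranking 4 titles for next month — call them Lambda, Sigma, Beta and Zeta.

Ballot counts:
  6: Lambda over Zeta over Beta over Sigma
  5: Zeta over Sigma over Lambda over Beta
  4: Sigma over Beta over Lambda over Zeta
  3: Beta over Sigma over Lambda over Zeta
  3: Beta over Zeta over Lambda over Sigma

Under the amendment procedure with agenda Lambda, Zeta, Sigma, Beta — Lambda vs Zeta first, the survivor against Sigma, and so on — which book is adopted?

Round 1: Lambda vs Zeta — 13–8, Lambda advances.
Round 2: Lambda vs Sigma — 9–12, Sigma advances.
Round 3: Sigma vs Beta — 9–12, Beta advances.
Beta survives the agenda.

Beta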